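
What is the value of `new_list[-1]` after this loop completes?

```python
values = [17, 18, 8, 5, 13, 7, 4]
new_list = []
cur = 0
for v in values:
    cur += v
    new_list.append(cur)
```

Cumulative sum ends at 72
`new_list` takes the values: [] → [17] → [17, 35] → [17, 35, 43] → [17, 35, 43, 48] → [17, 35, 43, 48, 61] → [17, 35, 43, 48, 61, 68] → [17, 35, 43, 48, 61, 68, 72]
So `new_list[-1]` = 72

Answer: 72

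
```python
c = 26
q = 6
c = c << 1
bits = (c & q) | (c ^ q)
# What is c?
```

Trace:
`c = 26` → c = 26
`q = 6` → q = 6
`c = c << 1` → c = 52
`bits = (c & q) | (c ^ q)` → bits = 54
So c = 52

Answer: 52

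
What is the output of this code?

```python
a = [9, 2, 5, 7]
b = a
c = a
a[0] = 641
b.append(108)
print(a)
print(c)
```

Key concept: multiple aliases.
Step by step:
`a = [9, 2, 5, 7]` → a = [9, 2, 5, 7]
`b = a` → b = [9, 2, 5, 7] (same object as a)
`c = a` → c = [9, 2, 5, 7] (same object as a, b)
`a[0] = 641` → a = [641, 2, 5, 7] (same object as b, c); b = [641, 2, 5, 7] (same object as a, c); c = [641, 2, 5, 7] (same object as a, b)
`b.append(108)` → a = [641, 2, 5, 7, 108] (same object as b, c); b = [641, 2, 5, 7, 108] (same object as a, c); c = [641, 2, 5, 7, 108] (same object as a, b)
`print(a)` → prints [641, 2, 5, 7, 108]
`print(c)` → prints [641, 2, 5, 7, 108]

Answer:
[641, 2, 5, 7, 108]
[641, 2, 5, 7, 108]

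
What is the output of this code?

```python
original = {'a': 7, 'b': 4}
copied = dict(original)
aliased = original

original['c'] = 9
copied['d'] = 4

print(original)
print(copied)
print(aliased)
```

Key concept: dict() creates copy, assignment creates alias.
Step by step:
`original = {'a': 7, 'b': 4}` → original = {'a': 7, 'b': 4}
`copied = dict(original)` → copied = {'a': 7, 'b': 4}
`aliased = original` → aliased = {'a': 7, 'b': 4} (same object as original)
`original['c'] = 9` → original = {'a': 7, 'b': 4, 'c': 9} (same object as aliased); aliased = {'a': 7, 'b': 4, 'c': 9} (same object as original)
`copied['d'] = 4` → copied = {'a': 7, 'b': 4, 'd': 4}
`print(original)` → prints {'a': 7, 'b': 4, 'c': 9}
`print(copied)` → prints {'a': 7, 'b': 4, 'd': 4}
`print(aliased)` → prints {'a': 7, 'b': 4, 'c': 9}

Answer:
{'a': 7, 'b': 4, 'c': 9}
{'a': 7, 'b': 4, 'd': 4}
{'a': 7, 'b': 4, 'c': 9}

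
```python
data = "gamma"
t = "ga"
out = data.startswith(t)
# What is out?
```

Trace:
`data = "gamma"` → data = 'gamma'
`t = "ga"` → t = 'ga'
`out = data.startswith(t)` → out = True
So out = True

Answer: True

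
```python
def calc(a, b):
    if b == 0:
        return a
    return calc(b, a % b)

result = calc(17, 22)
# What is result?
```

calc(17, 22) -> calc(22, 17) -> calc(17, 5) -> calc(5, 2) -> calc(2, 1) -> calc(1, 0) -> 1

Answer: 1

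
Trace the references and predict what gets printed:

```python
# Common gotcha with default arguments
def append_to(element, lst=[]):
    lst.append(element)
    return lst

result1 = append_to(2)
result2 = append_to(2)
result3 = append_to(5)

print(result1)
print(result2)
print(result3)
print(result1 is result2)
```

Key concept: mutable default argument gotcha.
Step by step:
`result1 = append_to(2)` → result1 = [2]
`result2 = append_to(2)` → result1 = [2, 2] (same object as result2); result2 = [2, 2] (same object as result1)
`result3 = append_to(5)` → result1 = [2, 2, 5] (same object as result2, result3); result2 = [2, 2, 5] (same object as result1, result3); result3 = [2, 2, 5] (same object as result1, result2)
`print(result1)` → prints [2, 2, 5]
`print(result2)` → prints [2, 2, 5]
`print(result3)` → prints [2, 2, 5]
`print(result1 is result2)` → prints True

Answer:
[2, 2, 5]
[2, 2, 5]
[2, 2, 5]
True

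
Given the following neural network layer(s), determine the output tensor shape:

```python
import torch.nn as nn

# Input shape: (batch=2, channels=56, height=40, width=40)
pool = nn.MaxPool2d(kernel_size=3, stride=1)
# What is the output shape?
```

Input: (2, 56, 40, 40) -> Output: (2, 56, 38, 38)

Answer: (2, 56, 38, 38)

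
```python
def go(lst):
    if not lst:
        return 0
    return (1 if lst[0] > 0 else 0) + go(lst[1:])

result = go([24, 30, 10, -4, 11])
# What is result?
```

Count of positive elements in [24, 30, 10, -4, 11] = 4

Answer: 4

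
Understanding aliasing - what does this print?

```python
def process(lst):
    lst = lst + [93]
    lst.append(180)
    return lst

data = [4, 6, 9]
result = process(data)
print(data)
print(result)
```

Key concept: rebinding parameter vs mutation.
Step by step:
`data = [4, 6, 9]` → data = [4, 6, 9]
`result = process(data)` → result = [4, 6, 9, 93, 180]
`print(data)` → prints [4, 6, 9]
`print(result)` → prints [4, 6, 9, 93, 180]

Answer:
[4, 6, 9]
[4, 6, 9, 93, 180]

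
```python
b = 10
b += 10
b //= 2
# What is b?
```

Trace:
`b = 10` → b = 10
`b += 10` → b = 20
`b //= 2` → b = 10
So b = 10

Answer: 10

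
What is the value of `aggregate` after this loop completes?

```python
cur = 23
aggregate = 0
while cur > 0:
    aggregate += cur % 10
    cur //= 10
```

Sum digits of 23
`aggregate` takes the values: 0 → 3 → 5

Answer: 5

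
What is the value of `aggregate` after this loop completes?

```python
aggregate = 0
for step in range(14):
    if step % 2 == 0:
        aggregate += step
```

Sum of even numbers 0 to 13
`aggregate` takes the values: 0 → 2 → 6 → 12 → 20 → 30 → 42

Answer: 42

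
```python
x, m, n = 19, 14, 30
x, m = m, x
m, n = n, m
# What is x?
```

Trace:
`x, m, n = 19, 14, 30` → x = 19; m = 14; n = 30
`x, m = m, x` → x = 14; m = 19
`m, n = n, m` → m = 30; n = 19
So x = 14

Answer: 14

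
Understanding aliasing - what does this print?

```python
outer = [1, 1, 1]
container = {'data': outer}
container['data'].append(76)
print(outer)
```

Key concept: dict holds reference to list.
Step by step:
`outer = [1, 1, 1]` → outer = [1, 1, 1]
`container = {'data': outer}` → container = {'data': [1, 1, 1]}
`container['data'].append(76)` → outer = [1, 1, 1, 76]; container = {'data': [1, 1, 1, 76]}
`print(outer)` → prints [1, 1, 1, 76]

Answer: [1, 1, 1, 76]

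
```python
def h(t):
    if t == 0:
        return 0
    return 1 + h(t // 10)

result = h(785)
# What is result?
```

Count of digits of 785: 3

Answer: 3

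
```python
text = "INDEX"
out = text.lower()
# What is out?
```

Trace:
`text = "INDEX"` → text = 'INDEX'
`out = text.lower()` → out = 'index'
So out = 'index'

Answer: 'index'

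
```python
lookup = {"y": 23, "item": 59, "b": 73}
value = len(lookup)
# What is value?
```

Trace:
`lookup = {"y": 23, "item": 59, "b": 73}` → lookup = {'y': 23, 'item': 59, 'b': 73}
`value = len(lookup)` → value = 3
So value = 3

Answer: 3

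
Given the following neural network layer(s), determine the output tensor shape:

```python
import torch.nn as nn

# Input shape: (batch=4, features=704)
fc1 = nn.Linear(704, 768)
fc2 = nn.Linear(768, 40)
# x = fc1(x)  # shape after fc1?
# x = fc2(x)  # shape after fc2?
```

Input: (4, 704) -> after fc1: (4, 768) -> Output: (4, 40)

Answer: (4, 40)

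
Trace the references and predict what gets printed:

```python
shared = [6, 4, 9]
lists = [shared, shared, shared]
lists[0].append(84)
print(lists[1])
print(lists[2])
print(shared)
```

Key concept: list of same reference.
Step by step:
`shared = [6, 4, 9]` → shared = [6, 4, 9]
`lists = [shared, shared, shared]` → lists = [[6, 4, 9], [6, 4, 9], [6, 4, 9]]
`lists[0].append(84)` → shared = [6, 4, 9, 84]; lists = [[6, 4, 9, 84], [6, 4, 9, 84], [6, 4, 9, 84]]
`print(lists[1])` → prints [6, 4, 9, 84]
`print(lists[2])` → prints [6, 4, 9, 84]
`print(shared)` → prints [6, 4, 9, 84]

Answer:
[6, 4, 9, 84]
[6, 4, 9, 84]
[6, 4, 9, 84]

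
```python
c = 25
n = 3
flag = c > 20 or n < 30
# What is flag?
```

Trace:
`c = 25` → c = 25
`n = 3` → n = 3
`flag = c > 20 or n < 30` → flag = True
So flag = True

Answer: True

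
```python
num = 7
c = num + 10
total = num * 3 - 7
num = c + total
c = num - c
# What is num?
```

Trace:
`num = 7` → num = 7
`c = num + 10` → c = 17
`total = num * 3 - 7` → total = 14
`num = c + total` → num = 31
`c = num - c` → c = 14
So num = 31

Answer: 31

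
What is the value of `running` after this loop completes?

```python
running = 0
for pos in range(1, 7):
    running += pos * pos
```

Sum of squares 1² to 6² = 91
`running` takes the values: 0 → 1 → 5 → 14 → 30 → 55 → 91

Answer: 91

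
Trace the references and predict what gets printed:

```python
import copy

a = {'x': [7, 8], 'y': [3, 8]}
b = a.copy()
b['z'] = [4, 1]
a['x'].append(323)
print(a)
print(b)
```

Key concept: shallow copy of dict with mutable values.
Step by step:
`a = {'x': [7, 8], 'y': [3, 8]}` → a = {'x': [7, 8], 'y': [3, 8]}
`b = a.copy()` → b = {'x': [7, 8], 'y': [3, 8]}
`b['z'] = [4, 1]` → b = {'x': [7, 8], 'y': [3, 8], 'z': [4, 1]}
`a['x'].append(323)` → a = {'x': [7, 8, 323], 'y': [3, 8]}; b = {'x': [7, 8, 323], 'y': [3, 8], 'z': [4, 1]}
`print(a)` → prints {'x': [7, 8, 323], 'y': [3, 8]}
`print(b)` → prints {'x': [7, 8, 323], 'y': [3, 8], 'z': [4, 1]}

Answer:
{'x': [7, 8, 323], 'y': [3, 8]}
{'x': [7, 8, 323], 'y': [3, 8], 'z': [4, 1]}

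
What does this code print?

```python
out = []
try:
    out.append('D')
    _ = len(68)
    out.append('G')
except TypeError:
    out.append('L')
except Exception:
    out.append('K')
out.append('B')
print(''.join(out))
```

Execution trace: 'D' (try body) → 'L' (except TypeError) → 'B' (after the try/except). Output: DLB

Answer: DLB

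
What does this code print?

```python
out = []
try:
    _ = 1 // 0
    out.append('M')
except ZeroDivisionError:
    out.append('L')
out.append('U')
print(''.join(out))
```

Execution trace: 'L' (except ZeroDivisionError) → 'U' (after the try/except). Output: LU

Answer: LU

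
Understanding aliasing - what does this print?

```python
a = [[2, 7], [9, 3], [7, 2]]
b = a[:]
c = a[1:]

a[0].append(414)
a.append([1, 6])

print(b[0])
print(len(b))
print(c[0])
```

Key concept: slice with nested mutation.
Step by step:
`a = [[2, 7], [9, 3], [7, 2]]` → a = [[2, 7], [9, 3], [7, 2]]
`b = a[:]` → b = [[2, 7], [9, 3], [7, 2]]
`c = a[1:]` → c = [[9, 3], [7, 2]]
`a[0].append(414)` → a = [[2, 7, 414], [9, 3], [7, 2]]; b = [[2, 7, 414], [9, 3], [7, 2]]
`a.append([1, 6])` → a = [[2, 7, 414], [9, 3], [7, 2], [1, 6]]
`print(b[0])` → prints [2, 7, 414]
`print(len(b))` → prints 3
`print(c[0])` → prints [9, 3]

Answer:
[2, 7, 414]
3
[9, 3]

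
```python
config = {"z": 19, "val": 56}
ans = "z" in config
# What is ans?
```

Trace:
`config = {"z": 19, "val": 56}` → config = {'z': 19, 'val': 56}
`ans = "z" in config` → ans = True
So ans = True

Answer: True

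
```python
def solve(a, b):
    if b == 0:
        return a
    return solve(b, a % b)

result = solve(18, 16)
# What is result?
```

solve(18, 16) -> solve(16, 2) -> solve(2, 0) -> 2

Answer: 2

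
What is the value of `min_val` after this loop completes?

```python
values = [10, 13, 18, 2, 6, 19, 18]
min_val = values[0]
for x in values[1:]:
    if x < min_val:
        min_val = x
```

Minimum of [10, 13, 18, 2, 6, 19, 18]
`min_val` takes the values: 10 → 2

Answer: 2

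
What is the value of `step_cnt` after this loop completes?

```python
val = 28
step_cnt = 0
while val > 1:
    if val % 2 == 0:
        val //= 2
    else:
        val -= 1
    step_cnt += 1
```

Steps to reduce 28 to 1
`step_cnt` takes the values: 0 → 1 → 2 → 3 → 4 → 5 → 6

Answer: 6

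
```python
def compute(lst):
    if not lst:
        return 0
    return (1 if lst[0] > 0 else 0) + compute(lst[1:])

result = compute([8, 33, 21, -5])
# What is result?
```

Count of positive elements in [8, 33, 21, -5] = 3

Answer: 3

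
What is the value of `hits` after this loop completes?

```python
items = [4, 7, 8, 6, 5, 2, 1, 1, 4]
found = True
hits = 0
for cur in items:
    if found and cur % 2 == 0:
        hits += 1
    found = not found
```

Count even values at even positions
`hits` takes the values: 0 → 1 → 2 → 3

Answer: 3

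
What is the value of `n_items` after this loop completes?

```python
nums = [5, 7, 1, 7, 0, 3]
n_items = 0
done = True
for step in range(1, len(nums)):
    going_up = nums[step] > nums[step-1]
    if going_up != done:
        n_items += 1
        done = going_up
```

Count direction changes in [5, 7, 1, 7, 0, 3]
`n_items` takes the values: 0 → 1 → 2 → 3 → 4

Answer: 4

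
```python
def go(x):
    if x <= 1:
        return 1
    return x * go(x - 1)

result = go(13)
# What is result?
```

go(13) = 13 * 12 * 11 * 10 * 9 * 8 * 7 * 6 * 5 * 4 * 3 * 2 * 1 = 6227020800

Answer: 6227020800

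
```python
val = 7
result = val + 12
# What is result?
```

Trace:
`val = 7` → val = 7
`result = val + 12` → result = 19
So result = 19

Answer: 19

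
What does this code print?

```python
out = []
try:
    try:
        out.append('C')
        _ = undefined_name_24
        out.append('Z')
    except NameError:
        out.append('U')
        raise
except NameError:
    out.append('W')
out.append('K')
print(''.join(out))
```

Execution trace: 'C' (inner try body) → 'U' (inner except NameError) → 'W' (outer except NameError) → 'K' (after the try/except). Output: CUWK

Answer: CUWK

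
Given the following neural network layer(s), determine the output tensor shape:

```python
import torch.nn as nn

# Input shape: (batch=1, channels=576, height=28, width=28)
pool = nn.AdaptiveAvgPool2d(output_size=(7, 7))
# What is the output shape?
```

Input: (1, 576, 28, 28) -> Output: (1, 576, 7, 7)

Answer: (1, 576, 7, 7)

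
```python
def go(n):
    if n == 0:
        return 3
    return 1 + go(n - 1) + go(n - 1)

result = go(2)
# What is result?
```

go(n) = 1 + 2·go(n-1), go(0)=3. Closed form: (3+1)·2^2 - 1 = 15.

Answer: 15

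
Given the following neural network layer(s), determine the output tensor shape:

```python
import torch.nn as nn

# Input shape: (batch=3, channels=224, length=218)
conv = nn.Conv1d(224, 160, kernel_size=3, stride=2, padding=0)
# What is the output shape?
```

Input: (3, 224, 218) -> Output: (3, 160, 108)

Answer: (3, 160, 108)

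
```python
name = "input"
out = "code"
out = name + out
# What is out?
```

Trace:
`name = "input"` → name = 'input'
`out = "code"` → out = 'code'
`out = name + out` → out = 'inputcode'
So out = 'inputcode'

Answer: 'inputcode'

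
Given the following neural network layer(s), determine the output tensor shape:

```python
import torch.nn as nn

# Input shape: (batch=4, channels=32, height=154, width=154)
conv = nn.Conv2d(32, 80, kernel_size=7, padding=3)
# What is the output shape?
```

Input: (4, 32, 154, 154) -> Output: (4, 80, 154, 154)

Answer: (4, 80, 154, 154)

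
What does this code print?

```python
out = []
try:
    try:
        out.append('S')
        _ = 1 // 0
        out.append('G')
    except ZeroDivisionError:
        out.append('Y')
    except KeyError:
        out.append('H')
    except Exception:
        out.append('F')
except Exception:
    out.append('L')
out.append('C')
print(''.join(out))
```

Execution trace: 'S' (inner try body) → 'Y' (inner except ZeroDivisionError) → 'C' (after the try/except). Output: SYC

Answer: SYC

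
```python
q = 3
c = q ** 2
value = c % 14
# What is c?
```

Trace:
`q = 3` → q = 3
`c = q ** 2` → c = 9
`value = c % 14` → value = 9
So c = 9

Answer: 9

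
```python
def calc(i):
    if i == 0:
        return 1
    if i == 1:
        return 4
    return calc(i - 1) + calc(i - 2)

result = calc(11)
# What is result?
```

Build up from base cases: calc(0)=1, calc(1)=4, calc(2)=5, calc(3)=9, calc(4)=14, calc(5)=23, calc(6)=37, ..., calc(11)=411

Answer: 411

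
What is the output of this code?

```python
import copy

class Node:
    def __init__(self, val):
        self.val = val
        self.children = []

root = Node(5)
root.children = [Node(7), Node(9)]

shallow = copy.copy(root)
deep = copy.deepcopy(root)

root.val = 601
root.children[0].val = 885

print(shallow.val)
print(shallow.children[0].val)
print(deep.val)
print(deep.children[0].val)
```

Key concept: deep copy with custom objects.
Step by step:
`root = Node(5)` → root = Node(val=5, children=[])
`root.children = [Node(7), Node(9)]` → root = Node(val=5, children=[Node(val=7, children=[]), Node(val=9, children=[])])
`shallow = copy.copy(root)` → shallow = Node(val=5, children=[Node(val=7, children=[]), Node(val=9, children=[])])
`deep = copy.deepcopy(root)` → deep = Node(val=5, children=[Node(val=7, children=[]), Node(val=9, children=[])])
`root.val = 601` → root = Node(val=601, children=[Node(val=7, children=[]), Node(val=9, children=[])])
`root.children[0].val = 885` → root = Node(val=601, children=[Node(val=885, children=[]), Node(val=9, children=[])]); shallow = Node(val=5, children=[Node(val=885, children=[]), Node(val=9, children=[])])
`print(shallow.val)` → prints 5
`print(shallow.children[0].val)` → prints 885
`print(deep.val)` → prints 5
`print(deep.children[0].val)` → prints 7

Answer:
5
885
5
7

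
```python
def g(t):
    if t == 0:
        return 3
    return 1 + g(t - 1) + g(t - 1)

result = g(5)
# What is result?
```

g(t) = 1 + 2·g(t-1), g(0)=3. Closed form: (3+1)·2^5 - 1 = 127.

Answer: 127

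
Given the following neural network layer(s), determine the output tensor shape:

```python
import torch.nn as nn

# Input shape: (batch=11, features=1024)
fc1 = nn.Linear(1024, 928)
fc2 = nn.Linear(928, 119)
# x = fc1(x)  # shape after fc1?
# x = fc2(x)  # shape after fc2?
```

Input: (11, 1024) -> after fc1: (11, 928) -> Output: (11, 119)

Answer: (11, 119)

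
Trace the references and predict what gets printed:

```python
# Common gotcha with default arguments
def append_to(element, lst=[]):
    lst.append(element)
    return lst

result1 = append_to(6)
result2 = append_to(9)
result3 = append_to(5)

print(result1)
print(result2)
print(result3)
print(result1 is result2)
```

Key concept: mutable default argument gotcha.
Step by step:
`result1 = append_to(6)` → result1 = [6]
`result2 = append_to(9)` → result1 = [6, 9] (same object as result2); result2 = [6, 9] (same object as result1)
`result3 = append_to(5)` → result1 = [6, 9, 5] (same object as result2, result3); result2 = [6, 9, 5] (same object as result1, result3); result3 = [6, 9, 5] (same object as result1, result2)
`print(result1)` → prints [6, 9, 5]
`print(result2)` → prints [6, 9, 5]
`print(result3)` → prints [6, 9, 5]
`print(result1 is result2)` → prints True

Answer:
[6, 9, 5]
[6, 9, 5]
[6, 9, 5]
True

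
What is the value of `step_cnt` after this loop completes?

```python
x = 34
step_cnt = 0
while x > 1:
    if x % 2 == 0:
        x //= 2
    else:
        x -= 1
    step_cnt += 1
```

Steps to reduce 34 to 1
`step_cnt` takes the values: 0 → 1 → 2 → 3 → 4 → 5 → 6

Answer: 6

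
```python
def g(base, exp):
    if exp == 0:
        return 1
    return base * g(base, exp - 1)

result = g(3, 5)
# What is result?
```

g(3, 5) = 3 * 3 * 3 * 3 * 3 = 243

Answer: 243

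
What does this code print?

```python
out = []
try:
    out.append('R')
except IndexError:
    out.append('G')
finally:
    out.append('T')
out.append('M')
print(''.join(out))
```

Execution trace: 'R' (try body, no exception) → 'T' (finally) → 'M' (after the try/except). Output: RTM

Answer: RTM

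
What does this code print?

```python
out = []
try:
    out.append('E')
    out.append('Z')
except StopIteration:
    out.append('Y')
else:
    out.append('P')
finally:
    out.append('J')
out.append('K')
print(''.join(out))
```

Execution trace: 'E' (try body) → 'Z' (try body, no exception) → 'P' (else) → 'J' (finally) → 'K' (after the try/except). Output: EZPJK

Answer: EZPJK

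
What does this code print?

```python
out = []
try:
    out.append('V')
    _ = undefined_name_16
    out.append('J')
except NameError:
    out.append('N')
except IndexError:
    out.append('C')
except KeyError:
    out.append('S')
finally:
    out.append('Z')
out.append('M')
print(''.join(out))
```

Execution trace: 'V' (try body) → 'N' (except NameError) → 'Z' (finally) → 'M' (after the try/except). Output: VNZM

Answer: VNZM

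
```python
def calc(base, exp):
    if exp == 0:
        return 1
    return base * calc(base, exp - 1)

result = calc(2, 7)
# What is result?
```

calc(2, 7) = 2 * 2 * 2 * 2 * 2 * 2 * 2 = 128

Answer: 128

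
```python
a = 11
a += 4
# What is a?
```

Trace:
`a = 11` → a = 11
`a += 4` → a = 15
So a = 15

Answer: 15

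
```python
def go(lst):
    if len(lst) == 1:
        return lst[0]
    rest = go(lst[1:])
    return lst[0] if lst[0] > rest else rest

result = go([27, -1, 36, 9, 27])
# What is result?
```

Recursive max over [27, -1, 36, 9, 27] = 36

Answer: 36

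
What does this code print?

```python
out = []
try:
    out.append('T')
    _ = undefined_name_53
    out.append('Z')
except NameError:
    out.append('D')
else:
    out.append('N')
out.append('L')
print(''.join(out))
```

Execution trace: 'T' (try body) → 'D' (except NameError) → 'L' (after the try/except). Output: TDL

Answer: TDL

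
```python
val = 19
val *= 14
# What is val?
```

Trace:
`val = 19` → val = 19
`val *= 14` → val = 266
So val = 266

Answer: 266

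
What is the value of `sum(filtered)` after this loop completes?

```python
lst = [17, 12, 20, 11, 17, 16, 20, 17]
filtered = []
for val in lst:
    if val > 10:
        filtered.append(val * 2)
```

Sum of doubled values > 10
`filtered` takes the values: [] → [34] → [34, 24] → [34, 24, 40] → [34, 24, 40, 22] → [34, 24, 40, 22, 34] → [34, 24, 40, 22, 34, 32] → [34, 24, 40, 22, 34, 32, 40] → [34, 24, 40, 22, 34, 32, 40, 34]
So `sum(filtered)` = 260

Answer: 260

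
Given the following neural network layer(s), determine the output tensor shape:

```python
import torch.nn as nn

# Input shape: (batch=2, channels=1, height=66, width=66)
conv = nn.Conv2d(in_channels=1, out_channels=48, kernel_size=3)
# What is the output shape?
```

Input: (2, 1, 66, 66) -> Output: (2, 48, 64, 64)

Answer: (2, 48, 64, 64)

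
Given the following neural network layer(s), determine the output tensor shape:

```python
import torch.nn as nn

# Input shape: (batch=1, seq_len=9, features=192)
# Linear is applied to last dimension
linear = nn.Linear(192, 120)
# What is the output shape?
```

Input: (1, 9, 192) -> Output: (1, 9, 120)

Answer: (1, 9, 120)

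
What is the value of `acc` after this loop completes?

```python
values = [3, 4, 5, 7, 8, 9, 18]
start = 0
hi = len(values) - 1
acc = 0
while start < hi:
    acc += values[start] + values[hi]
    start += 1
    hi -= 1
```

Sum of pairs from ends
`acc` takes the values: 0 → 21 → 34 → 47

Answer: 47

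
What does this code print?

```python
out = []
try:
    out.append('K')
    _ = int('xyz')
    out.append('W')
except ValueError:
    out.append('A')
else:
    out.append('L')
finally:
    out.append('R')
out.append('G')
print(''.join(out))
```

Execution trace: 'K' (try body) → 'A' (except ValueError) → 'R' (finally) → 'G' (after the try/except). Output: KARG

Answer: KARG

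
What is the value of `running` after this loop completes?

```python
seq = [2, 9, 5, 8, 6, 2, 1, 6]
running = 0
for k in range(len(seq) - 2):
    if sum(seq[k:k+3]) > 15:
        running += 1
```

Count windows with sum > 15
`running` takes the values: 0 → 1 → 2 → 3 → 4

Answer: 4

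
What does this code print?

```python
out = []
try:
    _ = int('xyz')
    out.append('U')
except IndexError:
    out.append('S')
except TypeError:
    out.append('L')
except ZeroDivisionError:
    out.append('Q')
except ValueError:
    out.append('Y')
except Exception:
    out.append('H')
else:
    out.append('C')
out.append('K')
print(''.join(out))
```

Execution trace: 'Y' (except ValueError) → 'K' (after the try/except). Output: YK

Answer: YK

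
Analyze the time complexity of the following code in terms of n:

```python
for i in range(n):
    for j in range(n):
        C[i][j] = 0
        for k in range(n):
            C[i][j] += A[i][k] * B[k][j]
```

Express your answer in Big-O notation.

This is Naive matrix multiplication. Time complexity: O(n³).

Answer: O(n³)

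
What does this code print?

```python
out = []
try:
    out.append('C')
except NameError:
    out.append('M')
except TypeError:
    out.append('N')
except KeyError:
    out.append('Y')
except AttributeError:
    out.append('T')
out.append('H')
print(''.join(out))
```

Execution trace: 'C' (try body, no exception) → 'H' (after the try/except). Output: CH

Answer: CH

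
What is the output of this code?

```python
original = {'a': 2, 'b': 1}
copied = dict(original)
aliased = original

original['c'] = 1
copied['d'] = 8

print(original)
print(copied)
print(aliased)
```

Key concept: dict() creates copy, assignment creates alias.
Step by step:
`original = {'a': 2, 'b': 1}` → original = {'a': 2, 'b': 1}
`copied = dict(original)` → copied = {'a': 2, 'b': 1}
`aliased = original` → aliased = {'a': 2, 'b': 1} (same object as original)
`original['c'] = 1` → original = {'a': 2, 'b': 1, 'c': 1} (same object as aliased); aliased = {'a': 2, 'b': 1, 'c': 1} (same object as original)
`copied['d'] = 8` → copied = {'a': 2, 'b': 1, 'd': 8}
`print(original)` → prints {'a': 2, 'b': 1, 'c': 1}
`print(copied)` → prints {'a': 2, 'b': 1, 'd': 8}
`print(aliased)` → prints {'a': 2, 'b': 1, 'c': 1}

Answer:
{'a': 2, 'b': 1, 'c': 1}
{'a': 2, 'b': 1, 'd': 8}
{'a': 2, 'b': 1, 'c': 1}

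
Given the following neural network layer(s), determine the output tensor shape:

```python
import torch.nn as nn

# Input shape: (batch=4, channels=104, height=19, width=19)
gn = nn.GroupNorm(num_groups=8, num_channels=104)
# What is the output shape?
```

Input: (4, 104, 19, 19) -> Output: (4, 104, 19, 19)

Answer: (4, 104, 19, 19)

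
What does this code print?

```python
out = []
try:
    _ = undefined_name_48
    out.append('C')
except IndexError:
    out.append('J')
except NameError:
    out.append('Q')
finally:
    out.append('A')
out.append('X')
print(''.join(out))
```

Execution trace: 'Q' (except NameError) → 'A' (finally) → 'X' (after the try/except). Output: QAX

Answer: QAX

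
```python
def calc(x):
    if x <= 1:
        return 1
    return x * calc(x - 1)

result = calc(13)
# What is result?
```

calc(13) = 13 * 12 * 11 * 10 * 9 * 8 * 7 * 6 * 5 * 4 * 3 * 2 * 1 = 6227020800

Answer: 6227020800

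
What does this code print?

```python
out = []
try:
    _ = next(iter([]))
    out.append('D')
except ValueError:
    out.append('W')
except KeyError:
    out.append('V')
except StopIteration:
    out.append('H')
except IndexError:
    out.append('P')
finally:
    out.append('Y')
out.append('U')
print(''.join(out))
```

Execution trace: 'H' (except StopIteration) → 'Y' (finally) → 'U' (after the try/except). Output: HYU

Answer: HYU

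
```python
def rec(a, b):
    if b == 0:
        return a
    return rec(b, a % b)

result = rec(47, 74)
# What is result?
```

rec(47, 74) -> rec(74, 47) -> rec(47, 27) -> rec(27, 20) -> rec(20, 7) -> rec(7, 6) -> rec(6, 1) -> rec(1, 0) -> 1

Answer: 1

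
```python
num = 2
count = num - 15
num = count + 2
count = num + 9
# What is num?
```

Trace:
`num = 2` → num = 2
`count = num - 15` → count = -13
`num = count + 2` → num = -11
`count = num + 9` → count = -2
So num = -11

Answer: -11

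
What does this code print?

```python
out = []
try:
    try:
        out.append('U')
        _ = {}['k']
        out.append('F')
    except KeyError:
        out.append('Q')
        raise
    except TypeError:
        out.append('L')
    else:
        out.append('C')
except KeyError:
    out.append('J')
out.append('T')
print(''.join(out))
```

Execution trace: 'U' (try body) → 'Q' (except KeyError) → 'J' (outer except KeyError) → 'T' (after the try/except). Output: UQJT

Answer: UQJT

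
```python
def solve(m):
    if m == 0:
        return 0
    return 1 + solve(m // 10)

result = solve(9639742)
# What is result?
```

Count of digits of 9639742: 7

Answer: 7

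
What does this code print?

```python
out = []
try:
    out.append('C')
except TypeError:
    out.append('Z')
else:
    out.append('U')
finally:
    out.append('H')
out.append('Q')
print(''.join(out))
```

Execution trace: 'C' (try body, no exception) → 'U' (else) → 'H' (finally) → 'Q' (after the try/except). Output: CUHQ

Answer: CUHQ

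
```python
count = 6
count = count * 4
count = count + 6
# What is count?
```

Trace:
`count = 6` → count = 6
`count = count * 4` → count = 24
`count = count + 6` → count = 30
So count = 30

Answer: 30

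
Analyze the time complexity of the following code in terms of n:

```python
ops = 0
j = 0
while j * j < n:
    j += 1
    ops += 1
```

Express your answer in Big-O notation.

Each loop level contributes: √n. Multiplying the contributions gives O(√n).

Answer: O(√n)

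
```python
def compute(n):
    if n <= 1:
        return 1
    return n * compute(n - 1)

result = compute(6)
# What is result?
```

compute(6) = 6 * 5 * 4 * 3 * 2 * 1 = 720

Answer: 720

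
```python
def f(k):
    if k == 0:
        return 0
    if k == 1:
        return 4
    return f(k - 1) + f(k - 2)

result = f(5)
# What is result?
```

Build up from base cases: f(0)=0, f(1)=4, f(2)=4, f(3)=8, f(4)=12, f(5)=20

Answer: 20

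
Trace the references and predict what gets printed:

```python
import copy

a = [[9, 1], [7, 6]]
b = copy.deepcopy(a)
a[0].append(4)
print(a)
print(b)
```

Key concept: deep copy is fully independent.
Step by step:
`a = [[9, 1], [7, 6]]` → a = [[9, 1], [7, 6]]
`b = copy.deepcopy(a)` → b = [[9, 1], [7, 6]]
`a[0].append(4)` → a = [[9, 1, 4], [7, 6]]
`print(a)` → prints [[9, 1, 4], [7, 6]]
`print(b)` → prints [[9, 1], [7, 6]]

Answer:
[[9, 1, 4], [7, 6]]
[[9, 1], [7, 6]]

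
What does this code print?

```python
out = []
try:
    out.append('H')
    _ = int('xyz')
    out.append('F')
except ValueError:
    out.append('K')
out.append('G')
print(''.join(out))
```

Execution trace: 'H' (try body) → 'K' (except ValueError) → 'G' (after the try/except). Output: HKG

Answer: HKG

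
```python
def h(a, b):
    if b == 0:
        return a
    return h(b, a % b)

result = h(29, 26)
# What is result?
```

h(29, 26) -> h(26, 3) -> h(3, 2) -> h(2, 1) -> h(1, 0) -> 1

Answer: 1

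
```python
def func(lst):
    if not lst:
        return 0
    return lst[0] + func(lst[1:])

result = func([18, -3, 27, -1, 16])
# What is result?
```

18 + (-3) + 27 + (-1) + 16 + 0 = 57

Answer: 57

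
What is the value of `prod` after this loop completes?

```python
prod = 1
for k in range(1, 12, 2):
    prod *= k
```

Product of 1, 3, 5, ... up to 11
`prod` takes the values: 1 → 3 → 15 → 105 → 945 → 10395

Answer: 10395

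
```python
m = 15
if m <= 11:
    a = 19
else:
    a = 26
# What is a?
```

Trace:
`m = 15` → m = 15
`if m <= 11: ...` → m <= 11 is False, take else branch → a = 26
So a = 26

Answer: 26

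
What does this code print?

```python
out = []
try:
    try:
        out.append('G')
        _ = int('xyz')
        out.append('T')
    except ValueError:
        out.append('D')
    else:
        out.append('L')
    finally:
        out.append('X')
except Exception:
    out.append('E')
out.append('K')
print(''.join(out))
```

Execution trace: 'G' (inner try body) → 'D' (inner except ValueError) → 'X' (inner finally) → 'K' (after the try/except). Output: GDXK

Answer: GDXK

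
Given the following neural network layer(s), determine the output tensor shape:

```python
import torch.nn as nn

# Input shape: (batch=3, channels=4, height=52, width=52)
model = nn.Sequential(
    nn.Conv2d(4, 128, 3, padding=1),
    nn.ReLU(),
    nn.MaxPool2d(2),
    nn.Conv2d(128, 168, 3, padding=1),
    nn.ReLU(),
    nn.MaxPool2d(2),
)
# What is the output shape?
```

Input: (3, 4, 52, 52) -> after first Conv2d: (3, 128, 52, 52) -> after first MaxPool2d: (3, 128, 26, 26) -> after second Conv2d: (3, 168, 26, 26) -> Output: (3, 168, 13, 13)

Answer: (3, 168, 13, 13)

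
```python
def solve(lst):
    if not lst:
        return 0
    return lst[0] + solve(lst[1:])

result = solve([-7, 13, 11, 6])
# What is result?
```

(-7) + 13 + 11 + 6 + 0 = 23

Answer: 23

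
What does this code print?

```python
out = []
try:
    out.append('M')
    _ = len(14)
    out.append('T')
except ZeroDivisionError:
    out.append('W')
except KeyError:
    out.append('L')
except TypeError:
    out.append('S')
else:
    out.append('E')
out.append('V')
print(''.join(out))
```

Execution trace: 'M' (try body) → 'S' (except TypeError) → 'V' (after the try/except). Output: MSV

Answer: MSV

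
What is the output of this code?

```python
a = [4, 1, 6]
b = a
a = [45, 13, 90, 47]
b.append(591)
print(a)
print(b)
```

Key concept: rebinding vs mutation: a is rebound to a new list, b still points at the original.
Step by step:
`a = [4, 1, 6]` → a = [4, 1, 6]
`b = a` → b = [4, 1, 6] (same object as a)
`a = [45, 13, 90, 47]` → a = [45, 13, 90, 47]
`b.append(591)` → b = [4, 1, 6, 591]
`print(a)` → prints [45, 13, 90, 47]
`print(b)` → prints [4, 1, 6, 591]

Answer:
[45, 13, 90, 47]
[4, 1, 6, 591]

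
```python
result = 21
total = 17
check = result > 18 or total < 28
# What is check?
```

Trace:
`result = 21` → result = 21
`total = 17` → total = 17
`check = result > 18 or total < 28` → check = True
So check = True

Answer: True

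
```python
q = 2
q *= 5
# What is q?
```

Trace:
`q = 2` → q = 2
`q *= 5` → q = 10
So q = 10

Answer: 10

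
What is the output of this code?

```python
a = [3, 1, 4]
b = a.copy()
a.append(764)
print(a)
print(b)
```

Key concept: list.copy() creates independent copy.
Step by step:
`a = [3, 1, 4]` → a = [3, 1, 4]
`b = a.copy()` → b = [3, 1, 4]
`a.append(764)` → a = [3, 1, 4, 764]
`print(a)` → prints [3, 1, 4, 764]
`print(b)` → prints [3, 1, 4]

Answer:
[3, 1, 4, 764]
[3, 1, 4]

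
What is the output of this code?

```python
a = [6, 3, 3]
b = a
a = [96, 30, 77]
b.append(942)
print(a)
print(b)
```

Key concept: rebinding vs mutation: a is rebound to a new list, b still points at the original.
Step by step:
`a = [6, 3, 3]` → a = [6, 3, 3]
`b = a` → b = [6, 3, 3] (same object as a)
`a = [96, 30, 77]` → a = [96, 30, 77]
`b.append(942)` → b = [6, 3, 3, 942]
`print(a)` → prints [96, 30, 77]
`print(b)` → prints [6, 3, 3, 942]

Answer:
[96, 30, 77]
[6, 3, 3, 942]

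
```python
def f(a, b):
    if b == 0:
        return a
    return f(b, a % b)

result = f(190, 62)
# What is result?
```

f(190, 62) -> f(62, 4) -> f(4, 2) -> f(2, 0) -> 2

Answer: 2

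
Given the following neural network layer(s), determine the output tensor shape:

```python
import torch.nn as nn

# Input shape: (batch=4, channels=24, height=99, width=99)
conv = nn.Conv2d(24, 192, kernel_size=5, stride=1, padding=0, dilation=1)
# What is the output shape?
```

Input: (4, 24, 99, 99) -> Output: (4, 192, 95, 95)

Answer: (4, 192, 95, 95)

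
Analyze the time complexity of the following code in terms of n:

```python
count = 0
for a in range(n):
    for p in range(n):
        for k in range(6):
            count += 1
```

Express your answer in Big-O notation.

Each loop level contributes: n × n × 1. Multiplying the contributions gives O(n^2).

Answer: O(n^2)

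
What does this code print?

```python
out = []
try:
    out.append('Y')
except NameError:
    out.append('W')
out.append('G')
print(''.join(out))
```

Execution trace: 'Y' (try body, no exception) → 'G' (after the try/except). Output: YG

Answer: YG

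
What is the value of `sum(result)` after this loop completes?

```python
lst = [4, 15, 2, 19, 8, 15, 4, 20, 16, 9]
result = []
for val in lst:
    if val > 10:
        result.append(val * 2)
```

Sum of doubled values > 10
`result` takes the values: [] → [30] → [30, 38] → [30, 38, 30] → [30, 38, 30, 40] → [30, 38, 30, 40, 32]
So `sum(result)` = 170

Answer: 170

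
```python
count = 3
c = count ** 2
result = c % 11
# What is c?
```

Trace:
`count = 3` → count = 3
`c = count ** 2` → c = 9
`result = c % 11` → result = 9
So c = 9

Answer: 9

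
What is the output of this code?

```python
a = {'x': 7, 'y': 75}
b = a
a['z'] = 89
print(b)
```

Key concept: dict aliasing.
Step by step:
`a = {'x': 7, 'y': 75}` → a = {'x': 7, 'y': 75}
`b = a` → b = {'x': 7, 'y': 75} (same object as a)
`a['z'] = 89` → a = {'x': 7, 'y': 75, 'z': 89} (same object as b); b = {'x': 7, 'y': 75, 'z': 89} (same object as a)
`print(b)` → prints {'x': 7, 'y': 75, 'z': 89}

Answer: {'x': 7, 'y': 75, 'z': 89}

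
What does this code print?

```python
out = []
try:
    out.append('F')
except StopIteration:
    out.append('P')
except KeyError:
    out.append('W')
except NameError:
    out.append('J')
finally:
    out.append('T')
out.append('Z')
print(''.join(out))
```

Execution trace: 'F' (try body, no exception) → 'T' (finally) → 'Z' (after the try/except). Output: FTZ

Answer: FTZ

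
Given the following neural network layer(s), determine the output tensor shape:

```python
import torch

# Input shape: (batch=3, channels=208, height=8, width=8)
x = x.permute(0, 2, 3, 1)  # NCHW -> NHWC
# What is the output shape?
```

Input: (3, 208, 8, 8) -> Output: (3, 8, 8, 208)

Answer: (3, 8, 8, 208)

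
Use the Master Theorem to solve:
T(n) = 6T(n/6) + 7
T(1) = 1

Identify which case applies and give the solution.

a=6, b=6, f(n)=7. log_6(6) = 1. Since c=0 < 1, Case 1 applies: T(n) = Θ(n^log_b(a)) = O(n).

Answer: O(n) - Case 1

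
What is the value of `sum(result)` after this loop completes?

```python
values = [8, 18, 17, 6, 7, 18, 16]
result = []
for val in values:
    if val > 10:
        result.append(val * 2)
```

Sum of doubled values > 10
`result` takes the values: [] → [36] → [36, 34] → [36, 34, 36] → [36, 34, 36, 32]
So `sum(result)` = 138

Answer: 138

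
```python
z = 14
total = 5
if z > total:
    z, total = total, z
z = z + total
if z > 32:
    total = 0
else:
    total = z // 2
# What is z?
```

Trace:
`z = 14` → z = 14
`total = 5` → total = 5
`if z > total: ...` → z > total is True → z = 5; total = 14
`z = z + total` → z = 19
`if z > 32: ...` → z > 32 is False, take else branch → total = 9
So z = 19

Answer: 19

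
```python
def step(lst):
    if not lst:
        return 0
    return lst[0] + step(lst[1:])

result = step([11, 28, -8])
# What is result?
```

11 + 28 + (-8) + 0 = 31

Answer: 31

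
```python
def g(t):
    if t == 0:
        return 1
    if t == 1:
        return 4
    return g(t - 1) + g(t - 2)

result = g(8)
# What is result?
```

Build up from base cases: g(0)=1, g(1)=4, g(2)=5, g(3)=9, g(4)=14, g(5)=23, g(6)=37, ..., g(8)=97

Answer: 97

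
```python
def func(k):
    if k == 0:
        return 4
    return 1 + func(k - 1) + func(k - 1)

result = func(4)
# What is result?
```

func(k) = 1 + 2·func(k-1), func(0)=4. Closed form: (4+1)·2^4 - 1 = 79.

Answer: 79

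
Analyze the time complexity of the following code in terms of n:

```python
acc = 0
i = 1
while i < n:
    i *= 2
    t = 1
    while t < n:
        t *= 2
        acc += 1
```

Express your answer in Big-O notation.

Each loop level contributes: log n × log n. Multiplying the contributions gives O(log² n).

Answer: O(log² n)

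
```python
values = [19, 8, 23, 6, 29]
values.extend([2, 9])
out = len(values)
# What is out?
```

Trace:
`values = [19, 8, 23, 6, 29]` → values = [19, 8, 23, 6, 29]
`values.extend([2, 9])` → values = [19, 8, 23, 6, 29, 2, 9]
`out = len(values)` → out = 7
So out = 7

Answer: 7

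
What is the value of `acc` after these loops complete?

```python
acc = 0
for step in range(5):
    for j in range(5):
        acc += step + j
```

Sum of all step+j for step,j in 5x5
`acc` takes the values: 0 → 1 → 3 → 6 → 10 → 11 → 13 → 16 → 20 → 25 → 27 → 30 → 34 → 39 → 45 → 48 → 52 → 57 → 63 → 70 → 74 → 79 → 85 → 92 → 100

Answer: 100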